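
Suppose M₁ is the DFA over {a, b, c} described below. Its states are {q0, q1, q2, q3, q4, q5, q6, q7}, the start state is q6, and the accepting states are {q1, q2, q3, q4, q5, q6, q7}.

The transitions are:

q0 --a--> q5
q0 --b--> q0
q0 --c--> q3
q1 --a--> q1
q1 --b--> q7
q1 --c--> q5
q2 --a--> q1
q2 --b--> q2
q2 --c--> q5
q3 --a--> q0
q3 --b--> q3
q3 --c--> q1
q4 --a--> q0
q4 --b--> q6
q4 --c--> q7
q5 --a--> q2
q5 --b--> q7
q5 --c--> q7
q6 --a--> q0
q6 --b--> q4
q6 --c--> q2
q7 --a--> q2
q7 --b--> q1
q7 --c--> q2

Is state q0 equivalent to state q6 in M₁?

No

P0 = {q1,q2,q3,q4,q5,q6,q7} | {q0}.
Split {q1,q2,q3,q4,q5,q6,q7} by δ(·,a) → {q1,q2,q5,q7} and {q3,q4,q6}.
Stable partition: {q1,q2,q5,q7} | {q0} | {q3,q4,q6} — 3 equivalence classes.
q0 and q6 end up in different blocks, so they are distinguishable. For instance, the string 'ε' is accepted from only q6.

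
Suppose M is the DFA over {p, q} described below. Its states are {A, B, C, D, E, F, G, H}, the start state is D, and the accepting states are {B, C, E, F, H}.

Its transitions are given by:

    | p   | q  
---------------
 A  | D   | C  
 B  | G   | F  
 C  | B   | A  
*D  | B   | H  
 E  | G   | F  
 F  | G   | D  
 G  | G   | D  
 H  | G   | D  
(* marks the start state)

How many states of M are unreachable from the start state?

3

No path from D leads to A, C, E; the other 5 states are all reachable.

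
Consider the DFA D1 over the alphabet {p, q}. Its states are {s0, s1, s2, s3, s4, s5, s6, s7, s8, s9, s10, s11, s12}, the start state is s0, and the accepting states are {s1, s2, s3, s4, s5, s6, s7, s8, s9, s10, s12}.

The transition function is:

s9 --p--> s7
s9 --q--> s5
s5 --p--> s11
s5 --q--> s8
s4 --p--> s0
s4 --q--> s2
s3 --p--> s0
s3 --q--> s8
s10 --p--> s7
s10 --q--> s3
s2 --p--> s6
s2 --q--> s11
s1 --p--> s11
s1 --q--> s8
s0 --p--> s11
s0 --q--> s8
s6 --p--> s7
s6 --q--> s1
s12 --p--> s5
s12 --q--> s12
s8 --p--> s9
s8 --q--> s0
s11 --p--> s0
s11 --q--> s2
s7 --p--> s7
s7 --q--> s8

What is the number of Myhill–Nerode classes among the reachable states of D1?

States {s3,s4,s10,s12} cannot be reached from the start state, so discard them.
Start with accepting vs non-accepting: {s1,s2,s5,s6,s7,s8,s9} | {s0,s11}.
Split {s1,s2,s5,s6,s7,s8,s9} by δ(·,p) → {s2,s6,s7,s8,s9} and {s1,s5}.
On input q, block {s2,s6,s7,s8,s9} splits into {s2,s8} and {s6,s9} and {s7}.
The partition is now stable with 5 blocks: {s2,s8} | {s0,s11} | {s1,s5} | {s6,s9} | {s7}.

5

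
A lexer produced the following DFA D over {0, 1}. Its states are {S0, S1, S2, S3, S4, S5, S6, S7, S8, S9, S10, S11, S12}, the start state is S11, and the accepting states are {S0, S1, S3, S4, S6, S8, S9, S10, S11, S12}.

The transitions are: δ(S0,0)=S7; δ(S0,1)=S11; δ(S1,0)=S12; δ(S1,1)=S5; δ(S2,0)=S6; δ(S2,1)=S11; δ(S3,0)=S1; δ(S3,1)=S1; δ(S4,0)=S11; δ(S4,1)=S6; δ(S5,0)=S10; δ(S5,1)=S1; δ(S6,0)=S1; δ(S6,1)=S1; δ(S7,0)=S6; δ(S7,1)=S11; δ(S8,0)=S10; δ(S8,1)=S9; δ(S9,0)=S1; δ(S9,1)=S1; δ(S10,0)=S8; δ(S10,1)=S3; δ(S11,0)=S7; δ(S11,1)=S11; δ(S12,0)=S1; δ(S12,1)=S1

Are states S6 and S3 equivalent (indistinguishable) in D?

Reachable states from the start: {S1,S3,S5,S6,S7,S8,S9,S10,S11,S12}. Unreachable: {S0,S2,S4} — drop them.
P0 = {S1,S3,S6,S8,S9,S10,S11,S12} | {S5,S7}.
On input 0, block {S1,S3,S6,S8,S9,S10,S11,S12} splits into {S1,S3,S6,S8,S9,S10,S12} and {S11}.
Refine {S1,S3,S6,S8,S9,S10,S12} on symbol 1: members go to different blocks, giving {S3,S6,S8,S9,S10,S12} and {S1}.
On input 0, block {S3,S6,S8,S9,S10,S12} splits into {S3,S6,S9,S12} and {S8,S10}.
Split {S5,S7} by δ(·,0) → {S5} and {S7}.
The partition is now stable with 6 blocks: {S3,S6,S9,S12} | {S5} | {S11} | {S1} | {S8,S10} | {S7}.
S6 and S3 lie in the same block of the stable partition, so they are equivalent — no string distinguishes them.

Yes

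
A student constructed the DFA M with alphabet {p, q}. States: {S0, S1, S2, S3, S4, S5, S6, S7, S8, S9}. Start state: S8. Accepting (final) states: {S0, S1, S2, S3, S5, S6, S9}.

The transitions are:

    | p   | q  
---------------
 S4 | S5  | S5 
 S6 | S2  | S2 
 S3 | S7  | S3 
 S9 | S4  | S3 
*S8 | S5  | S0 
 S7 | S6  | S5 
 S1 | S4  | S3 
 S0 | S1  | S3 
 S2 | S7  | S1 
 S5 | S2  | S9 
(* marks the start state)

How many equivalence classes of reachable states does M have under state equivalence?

3

Every state is reachable, so we keep all 10.
Start with accepting vs non-accepting: {S0,S1,S2,S3,S5,S6,S9} | {S4,S7,S8}.
Refine {S0,S1,S2,S3,S5,S6,S9} on symbol p: members go to different blocks, giving {S1,S2,S3,S9} and {S0,S5,S6}.
The partition is now stable with 3 blocks: {S1,S2,S3,S9} | {S4,S7,S8} | {S0,S5,S6}.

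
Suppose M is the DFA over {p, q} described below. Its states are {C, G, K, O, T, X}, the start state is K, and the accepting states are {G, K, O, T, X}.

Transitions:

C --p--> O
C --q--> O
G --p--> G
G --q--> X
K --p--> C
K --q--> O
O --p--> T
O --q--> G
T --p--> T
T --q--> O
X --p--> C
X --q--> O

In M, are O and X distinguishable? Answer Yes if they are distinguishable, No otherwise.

P0 = {G,K,O,T,X} | {C}.
Split {G,K,O,T,X} by δ(·,p) → {G,O,T} and {K,X}.
On input q, block {G,O,T} splits into {O,T} and {G}.
On input q, block {O,T} splits into {O} and {T}.
No further refinement is possible. Final partition (5 blocks): {O} | {C} | {K,X} | {G} | {T}.
O and X end up in different blocks, so they are distinguishable. For instance, the string 'p' is accepted from only O.

Yes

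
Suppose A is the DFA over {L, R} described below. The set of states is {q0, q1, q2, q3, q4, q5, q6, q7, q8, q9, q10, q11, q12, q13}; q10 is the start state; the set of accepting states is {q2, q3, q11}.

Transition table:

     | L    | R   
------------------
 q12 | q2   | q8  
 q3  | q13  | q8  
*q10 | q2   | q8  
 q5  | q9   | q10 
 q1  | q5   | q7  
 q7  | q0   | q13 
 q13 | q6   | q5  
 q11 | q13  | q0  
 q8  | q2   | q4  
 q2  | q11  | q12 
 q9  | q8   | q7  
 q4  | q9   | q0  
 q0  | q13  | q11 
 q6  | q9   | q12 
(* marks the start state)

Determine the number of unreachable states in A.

2

No path from q10 leads to q1, q3; the other 12 states are all reachable.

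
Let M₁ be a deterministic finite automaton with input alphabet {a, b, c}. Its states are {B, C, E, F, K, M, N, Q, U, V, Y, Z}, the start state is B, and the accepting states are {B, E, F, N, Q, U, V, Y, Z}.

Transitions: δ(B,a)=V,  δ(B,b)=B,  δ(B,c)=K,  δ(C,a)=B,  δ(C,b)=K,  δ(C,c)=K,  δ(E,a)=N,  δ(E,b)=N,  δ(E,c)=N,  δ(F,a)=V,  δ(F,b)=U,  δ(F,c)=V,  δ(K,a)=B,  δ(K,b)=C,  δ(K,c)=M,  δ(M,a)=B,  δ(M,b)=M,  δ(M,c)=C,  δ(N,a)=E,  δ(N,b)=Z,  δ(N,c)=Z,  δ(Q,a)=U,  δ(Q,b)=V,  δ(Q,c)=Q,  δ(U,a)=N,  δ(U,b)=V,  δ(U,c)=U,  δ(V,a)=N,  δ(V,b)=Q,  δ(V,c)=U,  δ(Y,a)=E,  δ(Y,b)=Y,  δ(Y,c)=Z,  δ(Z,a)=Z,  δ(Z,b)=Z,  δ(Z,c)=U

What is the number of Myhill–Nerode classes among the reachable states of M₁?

Reachable states from the start: {B,C,E,K,M,N,Q,U,V,Z}. Unreachable: {F,Y} — drop them.
P0 = {B,E,N,Q,U,V,Z} | {C,K,M}.
Refine {B,E,N,Q,U,V,Z} on symbol c: members go to different blocks, giving {E,N,Q,U,V,Z} and {B}.
The partition is now stable with 3 blocks: {E,N,Q,U,V,Z} | {C,K,M} | {B}.

3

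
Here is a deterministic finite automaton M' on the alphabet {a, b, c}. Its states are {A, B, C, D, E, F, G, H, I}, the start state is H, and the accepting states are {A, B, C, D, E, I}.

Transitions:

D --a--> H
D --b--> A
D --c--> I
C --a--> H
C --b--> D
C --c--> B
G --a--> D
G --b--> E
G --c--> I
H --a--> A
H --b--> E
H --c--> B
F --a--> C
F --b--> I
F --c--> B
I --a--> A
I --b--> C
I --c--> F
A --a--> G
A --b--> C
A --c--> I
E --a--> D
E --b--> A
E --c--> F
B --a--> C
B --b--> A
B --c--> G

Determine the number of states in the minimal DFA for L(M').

3

Every state is reachable, so we keep all 9.
Initial partition by acceptance: {A,B,C,D,E,I} | {F,G,H}.
On input a, block {A,B,C,D,E,I} splits into {A,C,D} and {B,E,I}.
Stable partition: {A,C,D} | {F,G,H} | {B,E,I} — 3 equivalence classes.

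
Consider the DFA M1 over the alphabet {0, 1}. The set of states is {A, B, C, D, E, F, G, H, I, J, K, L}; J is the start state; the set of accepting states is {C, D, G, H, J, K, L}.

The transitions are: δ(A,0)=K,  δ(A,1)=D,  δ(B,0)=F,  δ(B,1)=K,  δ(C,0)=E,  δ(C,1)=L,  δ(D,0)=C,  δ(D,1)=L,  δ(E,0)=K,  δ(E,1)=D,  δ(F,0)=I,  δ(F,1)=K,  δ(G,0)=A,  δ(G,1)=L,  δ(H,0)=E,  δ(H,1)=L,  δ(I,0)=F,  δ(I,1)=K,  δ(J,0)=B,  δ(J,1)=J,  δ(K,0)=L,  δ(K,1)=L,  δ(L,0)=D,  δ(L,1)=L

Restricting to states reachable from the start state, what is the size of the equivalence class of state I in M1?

First remove the unreachable states {A,G,H}; 9 states remain.
Start with accepting vs non-accepting: {C,D,J,K,L} | {B,E,F,I}.
Split {C,D,J,K,L} by δ(·,0) → {D,K,L} and {C,J}.
Split {D,K,L} by δ(·,0) → {K,L} and {D}.
Refine {K,L} on symbol 0: members go to different blocks, giving {K} and {L}.
Split {B,E,F,I} by δ(·,0) → {B,F,I} and {E}.
Split {C,J} by δ(·,0) → {C} and {J}.
The partition is now stable with 7 blocks: {K} | {B,F,I} | {C} | {D} | {L} | {E} | {J}.
The equivalence class containing I is {B,F,I}, of size 3.

3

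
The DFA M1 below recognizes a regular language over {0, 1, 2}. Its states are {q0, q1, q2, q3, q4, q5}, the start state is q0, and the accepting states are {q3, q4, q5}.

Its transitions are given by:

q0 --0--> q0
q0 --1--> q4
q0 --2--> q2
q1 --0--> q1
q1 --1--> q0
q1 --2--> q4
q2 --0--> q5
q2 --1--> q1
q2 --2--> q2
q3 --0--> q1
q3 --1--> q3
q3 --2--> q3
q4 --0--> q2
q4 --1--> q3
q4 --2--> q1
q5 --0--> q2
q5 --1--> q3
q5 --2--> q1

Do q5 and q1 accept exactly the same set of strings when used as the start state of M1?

Start with accepting vs non-accepting: {q3,q4,q5} | {q0,q1,q2}.
Refine {q3,q4,q5} on symbol 2: members go to different blocks, giving {q4,q5} and {q3}.
On input 0, block {q0,q1,q2} splits into {q0,q1} and {q2}.
On input 1, block {q0,q1} splits into {q0} and {q1}.
Stable partition: {q4,q5} | {q0} | {q3} | {q2} | {q1} — 5 equivalence classes.
q5 and q1 end up in different blocks, so they are distinguishable. For instance, the string 'ε' is accepted from only q5.

No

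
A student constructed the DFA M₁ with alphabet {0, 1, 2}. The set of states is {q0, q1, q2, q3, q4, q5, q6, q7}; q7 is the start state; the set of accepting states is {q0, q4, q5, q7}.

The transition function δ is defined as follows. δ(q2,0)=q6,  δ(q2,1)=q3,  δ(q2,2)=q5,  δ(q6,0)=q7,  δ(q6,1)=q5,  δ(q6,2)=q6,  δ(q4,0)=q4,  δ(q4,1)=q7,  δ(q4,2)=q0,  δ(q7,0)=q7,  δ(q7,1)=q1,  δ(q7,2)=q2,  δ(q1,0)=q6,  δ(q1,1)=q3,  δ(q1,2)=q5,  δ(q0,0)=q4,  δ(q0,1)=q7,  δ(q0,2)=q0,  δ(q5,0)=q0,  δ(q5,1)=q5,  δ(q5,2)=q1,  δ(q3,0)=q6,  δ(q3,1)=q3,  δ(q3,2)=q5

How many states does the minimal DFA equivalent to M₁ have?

All states are reachable from the start state.
P0 = {q0,q4,q5,q7} | {q1,q2,q3,q6}.
On input 1, block {q0,q4,q5,q7} splits into {q0,q4,q5} and {q7}.
On input 1, block {q0,q4,q5} splits into {q0,q4} and {q5}.
Refine {q1,q2,q3,q6} on symbol 0: members go to different blocks, giving {q1,q2,q3} and {q6}.
No further refinement is possible. Final partition (5 blocks): {q0,q4} | {q1,q2,q3} | {q7} | {q5} | {q6}.

5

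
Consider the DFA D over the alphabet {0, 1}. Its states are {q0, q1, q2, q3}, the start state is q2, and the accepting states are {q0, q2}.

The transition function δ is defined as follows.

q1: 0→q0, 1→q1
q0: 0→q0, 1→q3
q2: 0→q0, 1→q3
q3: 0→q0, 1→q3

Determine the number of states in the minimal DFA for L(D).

States {q1} cannot be reached from the start state, so discard them.
Start with accepting vs non-accepting: {q0,q2} | {q3}.
Stable partition: {q0,q2} | {q3} — 2 equivalence classes.

2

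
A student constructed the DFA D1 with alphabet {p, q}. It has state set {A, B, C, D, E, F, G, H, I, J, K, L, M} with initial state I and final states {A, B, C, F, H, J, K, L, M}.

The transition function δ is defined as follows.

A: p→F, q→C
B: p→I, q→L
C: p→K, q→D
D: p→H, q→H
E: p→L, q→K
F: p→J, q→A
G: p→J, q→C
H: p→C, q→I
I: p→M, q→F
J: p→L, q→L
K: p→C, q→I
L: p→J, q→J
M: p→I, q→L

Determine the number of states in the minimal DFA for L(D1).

First remove the unreachable states {B,E,G}; 10 states remain.
Start with accepting vs non-accepting: {A,C,F,H,J,K,L,M} | {D,I}.
Refine {A,C,F,H,J,K,L,M} on symbol p: members go to different blocks, giving {A,C,F,H,J,K,L} and {M}.
On input q, block {A,C,F,H,J,K,L} splits into {A,F,J,L} and {C,H,K}.
On input q, block {A,F,J,L} splits into {F,J,L} and {A}.
On input q, block {F,J,L} splits into {J,L} and {F}.
On input p, block {D,I} splits into {D} and {I}.
On input q, block {C,H,K} splits into {H,K} and {C}.
Stable partition: {J,L} | {D} | {M} | {H,K} | {A} | {F} | {I} | {C} — 8 equivalence classes.

8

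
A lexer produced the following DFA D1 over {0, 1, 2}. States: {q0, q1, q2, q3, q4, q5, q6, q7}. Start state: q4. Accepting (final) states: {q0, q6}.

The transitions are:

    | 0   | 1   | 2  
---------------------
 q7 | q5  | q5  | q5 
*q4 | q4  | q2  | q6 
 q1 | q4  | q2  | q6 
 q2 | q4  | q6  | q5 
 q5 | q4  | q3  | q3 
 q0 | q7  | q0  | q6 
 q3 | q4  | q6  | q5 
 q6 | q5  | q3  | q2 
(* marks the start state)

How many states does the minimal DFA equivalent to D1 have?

Reachable states from the start: {q2,q3,q4,q5,q6}. Unreachable: {q0,q1,q7} — drop them.
P0 = {q6} | {q2,q3,q4,q5}.
Split {q2,q3,q4,q5} by δ(·,1) → {q2,q3} and {q4,q5}.
Refine {q4,q5} on symbol 2: members go to different blocks, giving {q4} and {q5}.
No further refinement is possible. Final partition (4 blocks): {q6} | {q2,q3} | {q4} | {q5}.

4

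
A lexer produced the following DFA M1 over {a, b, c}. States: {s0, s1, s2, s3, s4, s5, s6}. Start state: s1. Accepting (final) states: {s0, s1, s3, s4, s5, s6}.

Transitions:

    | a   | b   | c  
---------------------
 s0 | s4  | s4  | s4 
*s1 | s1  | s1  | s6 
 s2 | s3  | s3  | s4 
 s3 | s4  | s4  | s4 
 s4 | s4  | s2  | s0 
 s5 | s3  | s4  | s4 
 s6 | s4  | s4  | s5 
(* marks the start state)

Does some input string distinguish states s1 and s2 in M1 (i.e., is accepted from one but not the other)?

Yes

Every state is reachable, so we keep all 7.
Start with accepting vs non-accepting: {s0,s1,s3,s4,s5,s6} | {s2}.
Split {s0,s1,s3,s4,s5,s6} by δ(·,b) → {s0,s1,s3,s5,s6} and {s4}.
Split {s0,s1,s3,s5,s6} by δ(·,a) → {s0,s3,s6} and {s1,s5}.
Split {s0,s3,s6} by δ(·,c) → {s0,s3} and {s6}.
Refine {s1,s5} on symbol a: members go to different blocks, giving {s1} and {s5}.
The partition is now stable with 6 blocks: {s0,s3} | {s2} | {s4} | {s1} | {s6} | {s5}.
s1 and s2 end up in different blocks, so they are distinguishable. For instance, the string 'ε' is accepted from only s1.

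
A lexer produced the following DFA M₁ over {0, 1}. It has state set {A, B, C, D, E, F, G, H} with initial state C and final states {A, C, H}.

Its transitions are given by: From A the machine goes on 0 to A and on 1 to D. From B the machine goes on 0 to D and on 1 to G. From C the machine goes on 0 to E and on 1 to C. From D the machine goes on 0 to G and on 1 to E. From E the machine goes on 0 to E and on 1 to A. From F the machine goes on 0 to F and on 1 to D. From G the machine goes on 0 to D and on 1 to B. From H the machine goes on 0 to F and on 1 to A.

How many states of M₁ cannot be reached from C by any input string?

No path from C leads to F, H; the other 6 states are all reachable.

2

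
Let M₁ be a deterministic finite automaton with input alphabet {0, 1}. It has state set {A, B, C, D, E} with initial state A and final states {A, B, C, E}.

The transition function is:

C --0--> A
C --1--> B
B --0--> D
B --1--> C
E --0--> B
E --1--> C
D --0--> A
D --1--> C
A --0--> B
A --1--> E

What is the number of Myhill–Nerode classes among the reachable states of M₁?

5

Every state is reachable, so we keep all 5.
Start with accepting vs non-accepting: {A,B,C,E} | {D}.
Refine {A,B,C,E} on symbol 0: members go to different blocks, giving {A,C,E} and {B}.
Split {A,C,E} by δ(·,0) → {A,E} and {C}.
Refine {A,E} on symbol 1: members go to different blocks, giving {A} and {E}.
Stable partition: {A} | {D} | {B} | {C} | {E} — 5 equivalence classes.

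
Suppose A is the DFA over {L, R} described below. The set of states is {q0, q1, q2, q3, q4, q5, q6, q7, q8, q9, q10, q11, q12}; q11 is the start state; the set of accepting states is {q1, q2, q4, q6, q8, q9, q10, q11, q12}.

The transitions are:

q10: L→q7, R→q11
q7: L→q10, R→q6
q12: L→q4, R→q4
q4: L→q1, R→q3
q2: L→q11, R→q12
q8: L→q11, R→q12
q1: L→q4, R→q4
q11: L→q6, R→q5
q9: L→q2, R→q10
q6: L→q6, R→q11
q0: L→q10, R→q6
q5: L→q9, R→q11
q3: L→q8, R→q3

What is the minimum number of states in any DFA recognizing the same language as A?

10

First remove the unreachable states {q0}; 12 states remain.
Initial partition by acceptance: {q1,q2,q4,q6,q8,q9,q10,q11,q12} | {q3,q5,q7}.
Split {q1,q2,q4,q6,q8,q9,q10,q11,q12} by δ(·,L) → {q1,q2,q4,q6,q8,q9,q11,q12} and {q10}.
On input R, block {q1,q2,q4,q6,q8,q9,q11,q12} splits into {q1,q2,q6,q8,q12} and {q4,q11} and {q9}.
On input L, block {q1,q2,q6,q8,q12} splits into {q1,q2,q8,q12} and {q6}.
On input R, block {q1,q2,q8,q12} splits into {q1,q12} and {q2,q8}.
Refine {q3,q5,q7} on symbol L: members go to different blocks, giving {q3} and {q5} and {q7}.
On input L, block {q4,q11} splits into {q4} and {q11}.
The partition is now stable with 10 blocks: {q1,q12} | {q3} | {q10} | {q4} | {q9} | {q6} | {q2,q8} | {q5} | {q7} | {q11}.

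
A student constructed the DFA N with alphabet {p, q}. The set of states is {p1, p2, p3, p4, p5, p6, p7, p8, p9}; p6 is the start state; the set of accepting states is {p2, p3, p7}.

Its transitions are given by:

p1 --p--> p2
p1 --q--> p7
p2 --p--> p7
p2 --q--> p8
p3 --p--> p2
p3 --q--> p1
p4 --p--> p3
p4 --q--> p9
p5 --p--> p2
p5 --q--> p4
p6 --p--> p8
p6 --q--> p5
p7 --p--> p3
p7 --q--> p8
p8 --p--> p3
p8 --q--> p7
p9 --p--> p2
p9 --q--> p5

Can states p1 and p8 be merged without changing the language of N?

All states are reachable from the start state.
Start with accepting vs non-accepting: {p2,p3,p7} | {p1,p4,p5,p6,p8,p9}.
Split {p1,p4,p5,p6,p8,p9} by δ(·,p) → {p1,p4,p5,p8,p9} and {p6}.
Refine {p1,p4,p5,p8,p9} on symbol q: members go to different blocks, giving {p4,p5,p9} and {p1,p8}.
The partition is now stable with 4 blocks: {p2,p3,p7} | {p4,p5,p9} | {p6} | {p1,p8}.
p1 and p8 lie in the same block of the stable partition, so they are equivalent — no string distinguishes them.

Yes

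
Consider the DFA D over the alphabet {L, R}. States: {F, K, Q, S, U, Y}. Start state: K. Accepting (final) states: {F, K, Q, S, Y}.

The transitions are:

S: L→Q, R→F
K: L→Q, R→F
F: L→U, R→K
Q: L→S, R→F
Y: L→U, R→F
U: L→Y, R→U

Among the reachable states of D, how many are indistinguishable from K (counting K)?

3

Every state is reachable, so we keep all 6.
Start with accepting vs non-accepting: {F,K,Q,S,Y} | {U}.
Split {F,K,Q,S,Y} by δ(·,L) → {K,Q,S} and {F,Y}.
On input R, block {F,Y} splits into {F} and {Y}.
Stable partition: {K,Q,S} | {U} | {F} | {Y} — 4 equivalence classes.
The equivalence class containing K is {K,Q,S}, of size 3.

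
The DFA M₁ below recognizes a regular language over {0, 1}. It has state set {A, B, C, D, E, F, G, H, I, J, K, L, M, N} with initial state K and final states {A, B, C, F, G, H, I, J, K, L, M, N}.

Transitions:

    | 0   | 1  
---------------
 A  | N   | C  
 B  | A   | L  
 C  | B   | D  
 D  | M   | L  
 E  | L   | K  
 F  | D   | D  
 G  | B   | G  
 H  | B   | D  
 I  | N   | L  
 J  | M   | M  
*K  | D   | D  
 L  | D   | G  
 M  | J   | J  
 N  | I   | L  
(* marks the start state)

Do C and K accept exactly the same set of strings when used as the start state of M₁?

Reachable states from the start: {A,B,C,D,G,I,J,K,L,M,N}. Unreachable: {E,F,H} — drop them.
Start with accepting vs non-accepting: {A,B,C,G,I,J,K,L,M,N} | {D}.
On input 0, block {A,B,C,G,I,J,K,L,M,N} splits into {A,B,C,G,I,J,M,N} and {K,L}.
Refine {A,B,C,G,I,J,M,N} on symbol 1: members go to different blocks, giving {A,G,J,M} and {B,I,N} and {C}.
On input 0, block {A,G,J,M} splits into {A,G} and {J,M}.
Split {A,G} by δ(·,1) → {A} and {G}.
Refine {K,L} on symbol 1: members go to different blocks, giving {K} and {L}.
Refine {B,I,N} on symbol 0: members go to different blocks, giving {I,N} and {B}.
Stable partition: {A} | {D} | {K} | {I,N} | {C} | {J,M} | {G} | {L} | {B} — 9 equivalence classes.
C and K end up in different blocks, so they are distinguishable. For instance, the string '0' is accepted from only C.

No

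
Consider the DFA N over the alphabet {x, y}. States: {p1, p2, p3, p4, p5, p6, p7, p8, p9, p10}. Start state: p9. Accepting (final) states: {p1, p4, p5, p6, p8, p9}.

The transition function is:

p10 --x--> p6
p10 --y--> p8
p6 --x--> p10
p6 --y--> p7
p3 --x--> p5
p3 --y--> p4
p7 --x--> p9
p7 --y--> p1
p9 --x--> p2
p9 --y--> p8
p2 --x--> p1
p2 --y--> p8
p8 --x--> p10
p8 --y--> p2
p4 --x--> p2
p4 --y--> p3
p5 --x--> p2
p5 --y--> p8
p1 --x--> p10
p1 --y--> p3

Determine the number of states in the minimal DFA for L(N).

5

Start with accepting vs non-accepting: {p1,p4,p5,p6,p8,p9} | {p2,p3,p7,p10}.
Refine {p1,p4,p5,p6,p8,p9} on symbol y: members go to different blocks, giving {p1,p4,p6,p8} and {p5,p9}.
Split {p2,p3,p7,p10} by δ(·,x) → {p2,p10} and {p3,p7}.
Refine {p1,p4,p6,p8} on symbol y: members go to different blocks, giving {p1,p4,p6} and {p8}.
The partition is now stable with 5 blocks: {p1,p4,p6} | {p2,p10} | {p5,p9} | {p3,p7} | {p8}.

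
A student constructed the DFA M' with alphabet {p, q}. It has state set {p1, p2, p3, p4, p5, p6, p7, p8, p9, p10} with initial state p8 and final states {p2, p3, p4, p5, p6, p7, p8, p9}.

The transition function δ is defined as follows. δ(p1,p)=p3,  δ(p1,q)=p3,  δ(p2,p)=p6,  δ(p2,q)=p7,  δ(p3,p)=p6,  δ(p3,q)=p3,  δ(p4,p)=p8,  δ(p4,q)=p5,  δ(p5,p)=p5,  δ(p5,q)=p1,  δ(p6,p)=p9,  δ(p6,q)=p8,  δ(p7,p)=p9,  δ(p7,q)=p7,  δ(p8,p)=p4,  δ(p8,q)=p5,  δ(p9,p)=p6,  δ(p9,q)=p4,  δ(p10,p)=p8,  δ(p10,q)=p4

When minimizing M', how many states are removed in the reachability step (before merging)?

3

Starting at p8 and following transitions, the reachable set is {p1, p3, p4, p5, p6, p8, p9}. That leaves p2, p7, p10 unreachable — 3 in total.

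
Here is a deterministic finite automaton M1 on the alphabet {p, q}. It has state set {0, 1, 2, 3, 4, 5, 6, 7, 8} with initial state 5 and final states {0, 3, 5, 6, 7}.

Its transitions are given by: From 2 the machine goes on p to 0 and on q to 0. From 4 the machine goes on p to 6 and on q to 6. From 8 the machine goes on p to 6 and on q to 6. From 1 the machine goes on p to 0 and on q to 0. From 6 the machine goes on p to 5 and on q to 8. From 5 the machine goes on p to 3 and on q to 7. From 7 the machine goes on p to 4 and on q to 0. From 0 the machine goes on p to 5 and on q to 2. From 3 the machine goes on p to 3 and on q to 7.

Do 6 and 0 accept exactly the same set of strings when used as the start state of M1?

Yes

States {1} cannot be reached from the start state, so discard them.
P0 = {0,3,5,6,7} | {2,4,8}.
Refine {0,3,5,6,7} on symbol p: members go to different blocks, giving {0,3,5,6} and {7}.
Refine {0,3,5,6} on symbol q: members go to different blocks, giving {0,6} and {3,5}.
Stable partition: {0,6} | {2,4,8} | {7} | {3,5} — 4 equivalence classes.
6 and 0 lie in the same block of the stable partition, so they are equivalent — no string distinguishes them.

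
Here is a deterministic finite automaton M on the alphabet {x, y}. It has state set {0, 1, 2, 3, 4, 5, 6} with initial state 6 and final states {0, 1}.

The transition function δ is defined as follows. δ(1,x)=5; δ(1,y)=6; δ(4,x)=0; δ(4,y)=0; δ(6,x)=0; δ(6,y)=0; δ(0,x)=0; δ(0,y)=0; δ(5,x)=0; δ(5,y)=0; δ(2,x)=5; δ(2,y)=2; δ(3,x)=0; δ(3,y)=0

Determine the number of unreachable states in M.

Starting at 6 and following transitions, the reachable set is {0, 6}. That leaves 1, 2, 3, 4, 5 unreachable — 5 in total.

5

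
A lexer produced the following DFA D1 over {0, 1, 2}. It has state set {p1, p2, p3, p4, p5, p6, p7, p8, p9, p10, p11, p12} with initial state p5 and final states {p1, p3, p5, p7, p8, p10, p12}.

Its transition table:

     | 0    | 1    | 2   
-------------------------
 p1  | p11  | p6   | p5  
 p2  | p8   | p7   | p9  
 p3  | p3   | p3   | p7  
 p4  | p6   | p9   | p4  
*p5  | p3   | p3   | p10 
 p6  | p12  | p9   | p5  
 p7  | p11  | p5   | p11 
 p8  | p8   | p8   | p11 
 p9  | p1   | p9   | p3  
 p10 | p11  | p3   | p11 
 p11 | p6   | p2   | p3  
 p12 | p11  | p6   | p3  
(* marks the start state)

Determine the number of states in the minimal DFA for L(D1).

First remove the unreachable states {p4}; 11 states remain.
P0 = {p1,p3,p5,p7,p8,p10,p12} | {p2,p6,p9,p11}.
Split {p1,p3,p5,p7,p8,p10,p12} by δ(·,0) → {p1,p7,p10,p12} and {p3,p5,p8}.
Refine {p1,p7,p10,p12} on symbol 1: members go to different blocks, giving {p1,p12} and {p7,p10}.
Split {p2,p6,p9,p11} by δ(·,0) → {p6,p9} and {p2} and {p11}.
On input 2, block {p3,p5,p8} splits into {p3,p5} and {p8}.
The partition is now stable with 7 blocks: {p1,p12} | {p6,p9} | {p3,p5} | {p7,p10} | {p2} | {p11} | {p8}.

7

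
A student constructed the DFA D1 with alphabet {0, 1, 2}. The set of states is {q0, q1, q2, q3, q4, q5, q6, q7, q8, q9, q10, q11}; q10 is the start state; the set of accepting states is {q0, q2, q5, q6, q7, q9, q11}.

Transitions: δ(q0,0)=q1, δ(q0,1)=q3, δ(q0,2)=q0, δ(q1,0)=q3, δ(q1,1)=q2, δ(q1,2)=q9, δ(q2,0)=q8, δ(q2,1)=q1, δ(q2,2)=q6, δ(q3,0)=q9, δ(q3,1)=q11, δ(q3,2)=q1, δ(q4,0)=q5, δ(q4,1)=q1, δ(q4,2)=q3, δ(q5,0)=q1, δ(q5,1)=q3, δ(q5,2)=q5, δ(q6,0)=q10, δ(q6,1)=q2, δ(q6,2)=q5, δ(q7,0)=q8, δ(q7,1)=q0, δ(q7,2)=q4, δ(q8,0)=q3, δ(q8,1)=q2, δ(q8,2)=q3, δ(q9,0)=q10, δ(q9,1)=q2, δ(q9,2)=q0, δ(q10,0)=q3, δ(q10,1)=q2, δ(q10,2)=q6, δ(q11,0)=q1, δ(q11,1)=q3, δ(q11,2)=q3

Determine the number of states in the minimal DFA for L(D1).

7

Reachable states from the start: {q0,q1,q2,q3,q5,q6,q8,q9,q10,q11}. Unreachable: {q4,q7} — drop them.
P0 = {q0,q2,q5,q6,q9,q11} | {q1,q3,q8,q10}.
Split {q0,q2,q5,q6,q9,q11} by δ(·,1) → {q0,q2,q5,q11} and {q6,q9}.
Refine {q0,q2,q5,q11} on symbol 2: members go to different blocks, giving {q0,q5} and {q2} and {q11}.
Refine {q1,q3,q8,q10} on symbol 0: members go to different blocks, giving {q1,q8,q10} and {q3}.
On input 2, block {q1,q8,q10} splits into {q1,q10} and {q8}.
No further refinement is possible. Final partition (7 blocks): {q0,q5} | {q1,q10} | {q6,q9} | {q2} | {q11} | {q3} | {q8}.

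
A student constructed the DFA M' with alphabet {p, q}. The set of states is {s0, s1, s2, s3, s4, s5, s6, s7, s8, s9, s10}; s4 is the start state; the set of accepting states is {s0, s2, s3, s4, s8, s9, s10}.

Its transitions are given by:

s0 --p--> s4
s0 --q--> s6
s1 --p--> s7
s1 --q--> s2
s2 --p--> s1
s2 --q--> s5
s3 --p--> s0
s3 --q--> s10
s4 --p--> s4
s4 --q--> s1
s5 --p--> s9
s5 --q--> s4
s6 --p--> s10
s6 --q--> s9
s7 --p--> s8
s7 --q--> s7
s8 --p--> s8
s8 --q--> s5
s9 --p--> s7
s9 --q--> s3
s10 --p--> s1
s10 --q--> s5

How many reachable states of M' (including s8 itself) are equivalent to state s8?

1

Initial partition by acceptance: {s0,s2,s3,s4,s8,s9,s10} | {s1,s5,s6,s7}.
On input p, block {s0,s2,s3,s4,s8,s9,s10} splits into {s0,s3,s4,s8} and {s2,s9,s10}.
On input q, block {s0,s3,s4,s8} splits into {s0,s4,s8} and {s3}.
Refine {s1,s5,s6,s7} on symbol p: members go to different blocks, giving {s5,s6} and {s1} and {s7}.
Refine {s0,s4,s8} on symbol q: members go to different blocks, giving {s0,s8} and {s4}.
On input p, block {s0,s8} splits into {s0} and {s8}.
Refine {s5,s6} on symbol q: members go to different blocks, giving {s5} and {s6}.
Refine {s2,s9,s10} on symbol p: members go to different blocks, giving {s2,s10} and {s9}.
The partition is now stable with 10 blocks: {s0} | {s5} | {s2,s10} | {s3} | {s1} | {s7} | {s4} | {s8} | {s6} | {s9}.
State s8 belongs to the block {s8}, which has 1 states.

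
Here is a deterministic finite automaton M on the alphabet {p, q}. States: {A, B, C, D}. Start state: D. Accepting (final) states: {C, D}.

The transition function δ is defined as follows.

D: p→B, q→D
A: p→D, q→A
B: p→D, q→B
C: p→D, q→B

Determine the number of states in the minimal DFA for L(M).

2

Reachable states from the start: {B,D}. Unreachable: {A,C} — drop them.
Initial partition by acceptance: {D} | {B}.
The partition is now stable with 2 blocks: {D} | {B}.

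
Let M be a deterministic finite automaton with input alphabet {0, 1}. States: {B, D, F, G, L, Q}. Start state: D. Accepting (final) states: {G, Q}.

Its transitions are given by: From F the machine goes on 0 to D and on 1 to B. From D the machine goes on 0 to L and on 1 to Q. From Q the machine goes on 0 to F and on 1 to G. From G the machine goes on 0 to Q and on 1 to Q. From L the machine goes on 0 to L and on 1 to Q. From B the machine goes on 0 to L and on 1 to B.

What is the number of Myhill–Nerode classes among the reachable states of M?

4

Initial partition by acceptance: {G,Q} | {B,D,F,L}.
Split {G,Q} by δ(·,0) → {G} and {Q}.
Refine {B,D,F,L} on symbol 1: members go to different blocks, giving {B,F} and {D,L}.
The partition is now stable with 4 blocks: {G} | {B,F} | {Q} | {D,L}.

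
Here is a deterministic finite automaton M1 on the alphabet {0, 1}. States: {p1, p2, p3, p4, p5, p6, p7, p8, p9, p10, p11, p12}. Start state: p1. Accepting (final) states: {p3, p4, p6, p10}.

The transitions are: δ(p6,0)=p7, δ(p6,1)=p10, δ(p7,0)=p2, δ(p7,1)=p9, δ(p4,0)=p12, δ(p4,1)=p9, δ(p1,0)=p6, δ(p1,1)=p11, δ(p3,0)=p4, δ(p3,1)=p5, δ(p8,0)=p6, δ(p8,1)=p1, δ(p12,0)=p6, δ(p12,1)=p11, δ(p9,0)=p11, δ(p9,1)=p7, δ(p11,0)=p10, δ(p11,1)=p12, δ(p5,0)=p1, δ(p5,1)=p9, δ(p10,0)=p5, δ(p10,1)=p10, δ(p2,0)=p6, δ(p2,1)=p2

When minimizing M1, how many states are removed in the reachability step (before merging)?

3

Starting at p1 and following transitions, the reachable set is {p1, p2, p5, p6, p7, p9, p10, p11, p12}. That leaves p3, p4, p8 unreachable — 3 in total.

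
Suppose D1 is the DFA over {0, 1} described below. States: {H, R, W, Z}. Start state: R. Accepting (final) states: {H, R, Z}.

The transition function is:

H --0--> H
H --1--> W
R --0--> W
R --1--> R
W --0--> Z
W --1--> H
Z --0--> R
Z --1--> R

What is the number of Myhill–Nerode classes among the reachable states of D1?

4

All states are reachable from the start state.
P0 = {H,R,Z} | {W}.
On input 0, block {H,R,Z} splits into {H,Z} and {R}.
Split {H,Z} by δ(·,0) → {Z} and {H}.
No further refinement is possible. Final partition (4 blocks): {Z} | {W} | {R} | {H}.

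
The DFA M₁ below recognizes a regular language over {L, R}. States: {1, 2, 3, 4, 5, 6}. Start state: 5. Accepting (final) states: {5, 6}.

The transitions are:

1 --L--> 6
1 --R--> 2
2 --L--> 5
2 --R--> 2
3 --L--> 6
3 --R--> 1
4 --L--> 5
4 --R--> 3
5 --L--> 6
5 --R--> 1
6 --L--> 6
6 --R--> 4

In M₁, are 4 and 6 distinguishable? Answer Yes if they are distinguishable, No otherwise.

Start with accepting vs non-accepting: {5,6} | {1,2,3,4}.
Stable partition: {5,6} | {1,2,3,4} — 2 equivalence classes.
4 and 6 end up in different blocks, so they are distinguishable. For instance, the string 'ε' is accepted from only 6.

Yes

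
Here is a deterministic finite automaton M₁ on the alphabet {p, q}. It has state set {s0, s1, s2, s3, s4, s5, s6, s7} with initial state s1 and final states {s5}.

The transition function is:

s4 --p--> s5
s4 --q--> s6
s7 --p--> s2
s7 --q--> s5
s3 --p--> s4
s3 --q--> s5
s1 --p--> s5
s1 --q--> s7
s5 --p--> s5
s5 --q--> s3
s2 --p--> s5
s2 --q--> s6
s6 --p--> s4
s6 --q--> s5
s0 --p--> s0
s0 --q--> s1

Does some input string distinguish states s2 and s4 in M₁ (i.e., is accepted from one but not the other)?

No

States {s0} cannot be reached from the start state, so discard them.
Start with accepting vs non-accepting: {s5} | {s1,s2,s3,s4,s6,s7}.
On input p, block {s1,s2,s3,s4,s6,s7} splits into {s1,s2,s4} and {s3,s6,s7}.
No further refinement is possible. Final partition (3 blocks): {s5} | {s1,s2,s4} | {s3,s6,s7}.
s2 and s4 lie in the same block of the stable partition, so they are equivalent — no string distinguishes them.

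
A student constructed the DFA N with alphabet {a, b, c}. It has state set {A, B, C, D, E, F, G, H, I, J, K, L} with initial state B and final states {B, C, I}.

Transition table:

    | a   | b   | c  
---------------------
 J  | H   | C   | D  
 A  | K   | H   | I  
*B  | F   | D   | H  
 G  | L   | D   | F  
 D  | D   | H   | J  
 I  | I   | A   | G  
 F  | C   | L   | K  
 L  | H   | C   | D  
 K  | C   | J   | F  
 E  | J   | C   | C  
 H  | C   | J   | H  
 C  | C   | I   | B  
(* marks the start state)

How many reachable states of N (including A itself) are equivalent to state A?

States {E} cannot be reached from the start state, so discard them.
Start with accepting vs non-accepting: {B,C,I} | {A,D,F,G,H,J,K,L}.
On input a, block {B,C,I} splits into {C,I} and {B}.
Split {C,I} by δ(·,b) → {C} and {I}.
Refine {A,D,F,G,H,J,K,L} on symbol a: members go to different blocks, giving {A,D,G,J,L} and {F,H,K}.
Split {A,D,G,J,L} by δ(·,a) → {A,J,L} and {D,G}.
Split {A,J,L} by δ(·,b) → {J,L} and {A}.
Split {D,G} by δ(·,a) → {D} and {G}.
No further refinement is possible. Final partition (8 blocks): {C} | {J,L} | {B} | {I} | {F,H,K} | {D} | {A} | {G}.
State A belongs to the block {A}, which has 1 states.

1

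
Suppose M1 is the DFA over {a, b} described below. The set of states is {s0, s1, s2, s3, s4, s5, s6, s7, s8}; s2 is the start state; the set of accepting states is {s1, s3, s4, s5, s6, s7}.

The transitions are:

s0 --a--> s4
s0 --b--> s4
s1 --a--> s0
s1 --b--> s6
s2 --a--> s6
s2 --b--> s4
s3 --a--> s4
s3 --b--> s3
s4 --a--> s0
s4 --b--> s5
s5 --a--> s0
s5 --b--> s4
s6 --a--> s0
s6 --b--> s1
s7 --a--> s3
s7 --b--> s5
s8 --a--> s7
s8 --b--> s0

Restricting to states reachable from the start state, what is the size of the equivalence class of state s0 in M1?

2

Reachable states from the start: {s0,s1,s2,s4,s5,s6}. Unreachable: {s3,s7,s8} — drop them.
Start with accepting vs non-accepting: {s1,s4,s5,s6} | {s0,s2}.
Stable partition: {s1,s4,s5,s6} | {s0,s2} — 2 equivalence classes.
The equivalence class containing s0 is {s0,s2}, of size 2.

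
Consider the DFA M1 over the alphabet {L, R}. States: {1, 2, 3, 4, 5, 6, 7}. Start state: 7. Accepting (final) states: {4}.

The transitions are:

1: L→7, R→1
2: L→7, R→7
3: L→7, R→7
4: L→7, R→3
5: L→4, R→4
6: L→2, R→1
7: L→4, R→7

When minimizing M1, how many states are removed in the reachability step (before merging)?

4

Starting at 7 and following transitions, the reachable set is {3, 4, 7}. That leaves 1, 2, 5, 6 unreachable — 4 in total.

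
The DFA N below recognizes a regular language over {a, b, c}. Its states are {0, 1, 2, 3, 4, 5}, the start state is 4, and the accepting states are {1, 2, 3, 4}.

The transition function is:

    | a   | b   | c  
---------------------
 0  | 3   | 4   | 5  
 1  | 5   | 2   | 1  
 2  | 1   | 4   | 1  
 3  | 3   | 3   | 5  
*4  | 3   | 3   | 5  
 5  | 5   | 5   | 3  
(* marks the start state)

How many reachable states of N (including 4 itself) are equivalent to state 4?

2

States {0,1,2} cannot be reached from the start state, so discard them.
P0 = {3,4} | {5}.
The partition is now stable with 2 blocks: {3,4} | {5}.
The equivalence class containing 4 is {3,4}, of size 2.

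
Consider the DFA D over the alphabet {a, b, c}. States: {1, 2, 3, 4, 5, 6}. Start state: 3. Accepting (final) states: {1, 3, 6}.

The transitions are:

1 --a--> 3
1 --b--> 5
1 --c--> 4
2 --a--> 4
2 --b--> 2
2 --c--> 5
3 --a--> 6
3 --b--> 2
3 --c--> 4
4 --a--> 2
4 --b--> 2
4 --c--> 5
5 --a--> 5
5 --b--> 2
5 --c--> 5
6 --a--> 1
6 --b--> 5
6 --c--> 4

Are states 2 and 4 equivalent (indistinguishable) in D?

Yes

Start with accepting vs non-accepting: {1,3,6} | {2,4,5}.
The partition is now stable with 2 blocks: {1,3,6} | {2,4,5}.
2 and 4 lie in the same block of the stable partition, so they are equivalent — no string distinguishes them.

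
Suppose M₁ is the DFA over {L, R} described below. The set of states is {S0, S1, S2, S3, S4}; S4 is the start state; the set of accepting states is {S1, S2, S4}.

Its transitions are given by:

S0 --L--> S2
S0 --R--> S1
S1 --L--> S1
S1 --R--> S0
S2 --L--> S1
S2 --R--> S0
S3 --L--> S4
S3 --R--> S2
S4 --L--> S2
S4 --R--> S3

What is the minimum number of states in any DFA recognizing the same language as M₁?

2

All states are reachable from the start state.
Start with accepting vs non-accepting: {S1,S2,S4} | {S0,S3}.
Stable partition: {S1,S2,S4} | {S0,S3} — 2 equivalence classes.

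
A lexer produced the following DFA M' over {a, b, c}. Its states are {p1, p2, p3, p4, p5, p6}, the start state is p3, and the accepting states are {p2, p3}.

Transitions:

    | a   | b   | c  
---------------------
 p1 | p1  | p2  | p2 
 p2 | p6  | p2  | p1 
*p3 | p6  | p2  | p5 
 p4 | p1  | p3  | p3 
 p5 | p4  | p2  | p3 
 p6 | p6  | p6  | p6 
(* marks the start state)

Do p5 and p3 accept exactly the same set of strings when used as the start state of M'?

Initial partition by acceptance: {p2,p3} | {p1,p4,p5,p6}.
On input b, block {p1,p4,p5,p6} splits into {p1,p4,p5} and {p6}.
The partition is now stable with 3 blocks: {p2,p3} | {p1,p4,p5} | {p6}.
p5 and p3 end up in different blocks, so they are distinguishable. For instance, the string 'ε' is accepted from only p3.

No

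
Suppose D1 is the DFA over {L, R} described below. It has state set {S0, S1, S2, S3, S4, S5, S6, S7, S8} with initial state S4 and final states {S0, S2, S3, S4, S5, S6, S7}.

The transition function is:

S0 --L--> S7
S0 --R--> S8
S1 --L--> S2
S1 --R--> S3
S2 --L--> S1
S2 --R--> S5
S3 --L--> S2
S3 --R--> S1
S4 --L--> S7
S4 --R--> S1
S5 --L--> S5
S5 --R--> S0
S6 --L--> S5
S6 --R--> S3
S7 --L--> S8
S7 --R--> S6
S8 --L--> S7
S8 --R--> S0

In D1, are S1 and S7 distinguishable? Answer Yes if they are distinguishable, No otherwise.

Yes

Start with accepting vs non-accepting: {S0,S2,S3,S4,S5,S6,S7} | {S1,S8}.
Refine {S0,S2,S3,S4,S5,S6,S7} on symbol L: members go to different blocks, giving {S0,S3,S4,S5,S6} and {S2,S7}.
Split {S0,S3,S4,S5,S6} by δ(·,L) → {S0,S3,S4} and {S5,S6}.
The partition is now stable with 4 blocks: {S0,S3,S4} | {S1,S8} | {S2,S7} | {S5,S6}.
S1 and S7 end up in different blocks, so they are distinguishable. For instance, the string 'ε' is accepted from only S7.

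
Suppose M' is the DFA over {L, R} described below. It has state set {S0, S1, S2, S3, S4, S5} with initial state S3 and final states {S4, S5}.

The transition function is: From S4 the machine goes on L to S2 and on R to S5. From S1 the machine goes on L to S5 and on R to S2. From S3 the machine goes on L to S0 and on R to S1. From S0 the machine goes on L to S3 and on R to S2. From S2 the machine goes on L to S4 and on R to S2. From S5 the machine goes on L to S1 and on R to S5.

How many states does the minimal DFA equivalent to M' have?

All states are reachable from the start state.
Initial partition by acceptance: {S4,S5} | {S0,S1,S2,S3}.
Refine {S0,S1,S2,S3} on symbol L: members go to different blocks, giving {S0,S3} and {S1,S2}.
No further refinement is possible. Final partition (3 blocks): {S4,S5} | {S0,S3} | {S1,S2}.

3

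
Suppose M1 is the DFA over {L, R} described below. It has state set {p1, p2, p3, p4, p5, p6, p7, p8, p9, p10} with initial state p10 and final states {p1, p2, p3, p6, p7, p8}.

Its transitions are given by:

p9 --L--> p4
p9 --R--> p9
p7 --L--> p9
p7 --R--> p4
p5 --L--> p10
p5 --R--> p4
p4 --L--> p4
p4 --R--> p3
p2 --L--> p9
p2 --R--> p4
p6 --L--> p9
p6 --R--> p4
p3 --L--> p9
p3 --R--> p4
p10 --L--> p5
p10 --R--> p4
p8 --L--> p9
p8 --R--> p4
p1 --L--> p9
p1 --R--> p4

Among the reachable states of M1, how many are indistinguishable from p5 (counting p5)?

2

First remove the unreachable states {p1,p2,p6,p7,p8}; 5 states remain.
Start with accepting vs non-accepting: {p3} | {p4,p5,p9,p10}.
Split {p4,p5,p9,p10} by δ(·,R) → {p5,p9,p10} and {p4}.
On input L, block {p5,p9,p10} splits into {p5,p10} and {p9}.
The partition is now stable with 4 blocks: {p3} | {p5,p10} | {p4} | {p9}.
State p5 belongs to the block {p5,p10}, which has 2 states.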